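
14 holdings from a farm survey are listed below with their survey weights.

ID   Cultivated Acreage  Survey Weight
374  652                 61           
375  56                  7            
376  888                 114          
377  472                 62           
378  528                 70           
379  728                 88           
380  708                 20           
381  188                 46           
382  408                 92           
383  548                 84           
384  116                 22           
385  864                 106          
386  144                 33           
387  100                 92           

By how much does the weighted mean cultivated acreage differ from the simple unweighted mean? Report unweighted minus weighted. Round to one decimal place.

Unweighted sum = 6400
Unweighted mean = 6400 / 14 = 457.14286
Weighted sum = 486148
Sum of weights = 897
Weighted mean = 486148 / 897 = 541.97101
Difference (unweighted minus weighted) = -84.828157

-84.8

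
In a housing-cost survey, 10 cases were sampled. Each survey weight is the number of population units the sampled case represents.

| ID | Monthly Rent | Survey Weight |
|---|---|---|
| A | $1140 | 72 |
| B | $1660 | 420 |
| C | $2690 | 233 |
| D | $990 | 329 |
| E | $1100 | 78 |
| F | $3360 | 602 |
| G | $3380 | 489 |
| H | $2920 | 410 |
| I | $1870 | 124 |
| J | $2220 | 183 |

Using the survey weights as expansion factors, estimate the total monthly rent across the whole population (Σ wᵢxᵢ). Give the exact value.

7328440

Weighted total = 1140×72 + 1660×420 + 2690×233 + 990×329 + 1100×78 + 3360×602 + 3380×489 + 2920×410 + 1870×124 + 2220×183
  = 82080 + 697200 + 626770 + 325710 + 85800 + 2022720 + 1652820 + 1197200 + 231880 + 406260 = 7328440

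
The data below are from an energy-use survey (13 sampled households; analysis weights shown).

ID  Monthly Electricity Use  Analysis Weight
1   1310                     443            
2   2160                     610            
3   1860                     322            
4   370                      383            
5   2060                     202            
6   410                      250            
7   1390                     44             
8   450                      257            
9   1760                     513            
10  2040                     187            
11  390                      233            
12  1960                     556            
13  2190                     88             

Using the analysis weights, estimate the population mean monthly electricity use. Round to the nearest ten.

1470

Weighted sum = 5991700
Sum of weights = 4088
Weighted mean = 5991700 / 4088 = 1465.68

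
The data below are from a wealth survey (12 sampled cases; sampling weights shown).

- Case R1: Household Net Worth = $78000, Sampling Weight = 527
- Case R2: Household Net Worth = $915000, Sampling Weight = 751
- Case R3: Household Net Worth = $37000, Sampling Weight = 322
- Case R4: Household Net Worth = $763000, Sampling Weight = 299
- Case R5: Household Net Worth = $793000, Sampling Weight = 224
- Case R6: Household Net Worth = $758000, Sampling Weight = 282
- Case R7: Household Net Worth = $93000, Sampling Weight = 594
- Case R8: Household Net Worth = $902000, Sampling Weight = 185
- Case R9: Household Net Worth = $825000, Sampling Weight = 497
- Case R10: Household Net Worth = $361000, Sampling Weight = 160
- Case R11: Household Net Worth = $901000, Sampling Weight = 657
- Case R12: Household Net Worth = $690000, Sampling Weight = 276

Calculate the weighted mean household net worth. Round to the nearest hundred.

Weighted sum = 78000×527 + 915000×751 + 37000×322 + 763000×299 + 793000×224 + 758000×282 + 93000×594 + 902000×185 + 825000×497 + 361000×160 + 901000×657 + 690000×276
  = 41106000 + 687165000 + 11914000 + 228137000 + 177632000 + 213756000 + 55242000 + 166870000 + 410025000 + 57760000 + 591957000 + 190440000 = 2832004000
Sum of weights = 527 + 751 + 322 + 299 + 224 + 282 + 594 + 185 + 497 + 160 + 657 + 276 = 4774
Weighted mean = 2832004000 / 4774 = 593214.08

593200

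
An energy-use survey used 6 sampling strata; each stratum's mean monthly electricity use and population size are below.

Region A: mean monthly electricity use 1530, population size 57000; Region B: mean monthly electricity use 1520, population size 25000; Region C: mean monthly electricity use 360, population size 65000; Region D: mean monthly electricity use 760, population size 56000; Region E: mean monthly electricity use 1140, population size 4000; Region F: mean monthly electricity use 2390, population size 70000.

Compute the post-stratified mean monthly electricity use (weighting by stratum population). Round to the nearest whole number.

1311

Σ Nₕ·x̄ₕ = 1530×57000 + 1520×25000 + 360×65000 + 760×56000 + 1140×4000 + 2390×70000
  = 363030000
Σ Nₕ = 57000 + 25000 + 65000 + 56000 + 4000 + 70000 = 277000
Overall mean = 363030000 / 277000 = 1310.5776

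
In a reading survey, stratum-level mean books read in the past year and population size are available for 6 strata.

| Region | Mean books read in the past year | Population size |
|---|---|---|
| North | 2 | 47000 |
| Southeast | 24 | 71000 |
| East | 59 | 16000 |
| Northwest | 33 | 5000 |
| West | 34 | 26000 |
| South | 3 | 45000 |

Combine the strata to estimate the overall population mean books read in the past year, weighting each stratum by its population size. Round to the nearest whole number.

Σ Nₕ·x̄ₕ = 2×47000 + 24×71000 + 59×16000 + 33×5000 + 34×26000 + 3×45000
  = 94000 + 1704000 + 944000 + 165000 + 884000 + 135000 = 3926000
Σ Nₕ = 210000
Overall mean = 3926000 / 210000 = 18.695238

19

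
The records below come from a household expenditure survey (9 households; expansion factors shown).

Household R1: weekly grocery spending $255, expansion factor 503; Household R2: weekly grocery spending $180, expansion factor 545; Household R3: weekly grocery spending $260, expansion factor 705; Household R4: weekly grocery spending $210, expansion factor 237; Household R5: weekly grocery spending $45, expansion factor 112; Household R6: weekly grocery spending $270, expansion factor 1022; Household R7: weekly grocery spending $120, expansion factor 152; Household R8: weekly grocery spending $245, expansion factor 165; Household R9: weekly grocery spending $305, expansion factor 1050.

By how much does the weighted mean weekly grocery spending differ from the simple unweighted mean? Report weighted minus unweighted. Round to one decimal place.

Unweighted sum = 255 + 180 + 260 + 210 + 45 + 270 + 120 + 245 + 305 = 1890
Unweighted mean = 1890 / 9 = 210
Weighted sum = 255×503 + 180×545 + 260×705 + 210×237 + 45×112 + 270×1022 + 120×152 + 245×165 + 305×1050
  = 128265 + 98100 + 183300 + 49770 + 5040 + 275940 + 18240 + 40425 + 320250 = 1119330
Sum of weights = 4491
Weighted mean = 1119330 / 4491 = 249.23848
Difference (weighted minus unweighted) = 39.238477

39.2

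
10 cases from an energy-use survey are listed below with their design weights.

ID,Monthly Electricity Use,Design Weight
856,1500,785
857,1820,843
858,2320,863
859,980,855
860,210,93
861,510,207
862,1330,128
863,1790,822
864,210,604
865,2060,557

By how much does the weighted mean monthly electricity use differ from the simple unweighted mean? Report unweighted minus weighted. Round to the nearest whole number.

Unweighted sum = 1500 + 1820 + 2320 + 980 + 210 + 510 + 1330 + 1790 + 210 + 2060 = 12730
Unweighted mean = 12730 / 10 = 1273
Weighted sum = 1500×785 + 1820×843 + 2320×863 + 980×855 + 210×93 + 510×207 + 1330×128 + 1790×822 + 210×604 + 2060×557
  = 1177500 + 1534260 + 2002160 + 837900 + 19530 + 105570 + 170240 + 1471380 + 126840 + 1147420 = 8592800
Sum of weights = 785 + 843 + 863 + 855 + 93 + 207 + 128 + 822 + 604 + 557 = 5757
Weighted mean = 8592800 / 5757 = 1492.5829
Difference (unweighted minus weighted) = -219.58294

-220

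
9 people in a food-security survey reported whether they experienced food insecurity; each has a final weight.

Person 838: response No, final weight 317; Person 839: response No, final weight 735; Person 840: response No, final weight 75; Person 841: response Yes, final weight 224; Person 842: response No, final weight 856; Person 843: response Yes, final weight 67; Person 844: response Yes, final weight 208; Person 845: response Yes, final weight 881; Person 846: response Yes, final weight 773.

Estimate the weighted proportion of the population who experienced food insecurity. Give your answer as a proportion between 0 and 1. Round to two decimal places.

0.52

Sum of weights for 'Yes' = 224 + 67 + 208 + 881 + 773 = 2153
Total weight = 317 + 735 + 75 + 224 + 856 + 67 + 208 + 881 + 773 = 4136
Weighted proportion = 2153 / 4136 = 0.52055126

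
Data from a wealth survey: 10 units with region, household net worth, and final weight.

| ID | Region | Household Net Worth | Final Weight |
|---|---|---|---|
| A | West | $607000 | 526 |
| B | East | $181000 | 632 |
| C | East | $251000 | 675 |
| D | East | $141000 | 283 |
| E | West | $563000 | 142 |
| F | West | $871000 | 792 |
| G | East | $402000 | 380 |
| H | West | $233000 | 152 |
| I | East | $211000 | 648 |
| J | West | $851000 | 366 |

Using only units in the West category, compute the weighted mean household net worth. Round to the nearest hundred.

726000

West rows: A, E, F, H, J
Weighted sum = 607000×526 + 563000×142 + 871000×792 + 233000×152 + 851000×366
  = 1435942000
Sum of weights = 526 + 142 + 792 + 152 + 366 = 1978
Weighted mean = 1435942000 / 1978 = 725956.52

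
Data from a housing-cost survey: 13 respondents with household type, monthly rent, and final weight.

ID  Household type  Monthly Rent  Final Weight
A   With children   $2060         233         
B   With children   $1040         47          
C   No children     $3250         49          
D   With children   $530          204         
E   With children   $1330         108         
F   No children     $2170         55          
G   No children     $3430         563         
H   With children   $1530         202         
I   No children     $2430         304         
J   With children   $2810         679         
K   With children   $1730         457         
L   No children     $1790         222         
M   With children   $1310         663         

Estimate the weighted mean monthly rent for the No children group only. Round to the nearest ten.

2800

No children rows: C, F, G, I, L
Weighted sum = 3250×49 + 2170×55 + 3430×563 + 2430×304 + 1790×222
  = 159250 + 119350 + 1931090 + 738720 + 397380 = 3345790
Sum of weights = 1193
Weighted mean = 3345790 / 1193 = 2804.518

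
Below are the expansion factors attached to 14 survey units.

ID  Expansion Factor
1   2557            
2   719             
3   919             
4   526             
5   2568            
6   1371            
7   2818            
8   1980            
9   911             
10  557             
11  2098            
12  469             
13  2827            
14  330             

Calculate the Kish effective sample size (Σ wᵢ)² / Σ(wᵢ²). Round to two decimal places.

Σ wᵢ = 20650
Σ wᵢ² = 42374800
n_eff = 20650² / 42374800 = 426422500 / 42374800 = 10.063115

10.06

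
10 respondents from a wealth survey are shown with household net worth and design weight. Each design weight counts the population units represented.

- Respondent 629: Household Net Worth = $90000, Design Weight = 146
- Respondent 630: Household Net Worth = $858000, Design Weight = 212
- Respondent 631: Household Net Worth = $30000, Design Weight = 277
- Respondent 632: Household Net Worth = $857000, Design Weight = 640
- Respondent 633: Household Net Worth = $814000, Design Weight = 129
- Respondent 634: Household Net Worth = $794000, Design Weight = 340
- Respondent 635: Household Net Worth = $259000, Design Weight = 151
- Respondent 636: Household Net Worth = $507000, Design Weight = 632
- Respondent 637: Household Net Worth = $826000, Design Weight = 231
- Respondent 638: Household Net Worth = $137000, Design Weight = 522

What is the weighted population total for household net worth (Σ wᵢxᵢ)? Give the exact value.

1748645000

Weighted total = 90000×146 + 858000×212 + 30000×277 + 857000×640 + 814000×129 + 794000×340 + 259000×151 + 507000×632 + 826000×231 + 137000×522
  = 1748645000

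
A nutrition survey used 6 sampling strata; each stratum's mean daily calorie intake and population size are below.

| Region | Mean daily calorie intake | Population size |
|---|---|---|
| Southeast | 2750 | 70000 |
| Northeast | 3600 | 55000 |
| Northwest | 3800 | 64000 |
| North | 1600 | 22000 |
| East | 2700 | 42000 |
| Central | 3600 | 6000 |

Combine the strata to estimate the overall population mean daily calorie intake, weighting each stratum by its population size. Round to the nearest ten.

Σ Nₕ·x̄ₕ = 2750×70000 + 3600×55000 + 3800×64000 + 1600×22000 + 2700×42000 + 3600×6000
  = 803900000
Σ Nₕ = 70000 + 55000 + 64000 + 22000 + 42000 + 6000 = 259000
Overall mean = 803900000 / 259000 = 3103.861

3100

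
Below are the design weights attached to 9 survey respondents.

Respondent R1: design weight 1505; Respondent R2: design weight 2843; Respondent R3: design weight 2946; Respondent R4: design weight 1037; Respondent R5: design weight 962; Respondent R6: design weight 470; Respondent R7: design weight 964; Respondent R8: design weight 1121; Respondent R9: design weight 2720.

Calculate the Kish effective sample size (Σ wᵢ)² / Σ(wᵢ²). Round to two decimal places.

Σ wᵢ = 1505 + 2843 + 2946 + 1037 + 962 + 470 + 964 + 1121 + 2720 = 14568
Σ wᵢ² = 2265025 + 8082649 + 8678916 + 1075369 + 925444 + 220900 + 929296 + 1256641 + 7398400 = 30832640
n_eff = 14568² / 30832640 = 212226624 / 30832640 = 6.8831804

6.88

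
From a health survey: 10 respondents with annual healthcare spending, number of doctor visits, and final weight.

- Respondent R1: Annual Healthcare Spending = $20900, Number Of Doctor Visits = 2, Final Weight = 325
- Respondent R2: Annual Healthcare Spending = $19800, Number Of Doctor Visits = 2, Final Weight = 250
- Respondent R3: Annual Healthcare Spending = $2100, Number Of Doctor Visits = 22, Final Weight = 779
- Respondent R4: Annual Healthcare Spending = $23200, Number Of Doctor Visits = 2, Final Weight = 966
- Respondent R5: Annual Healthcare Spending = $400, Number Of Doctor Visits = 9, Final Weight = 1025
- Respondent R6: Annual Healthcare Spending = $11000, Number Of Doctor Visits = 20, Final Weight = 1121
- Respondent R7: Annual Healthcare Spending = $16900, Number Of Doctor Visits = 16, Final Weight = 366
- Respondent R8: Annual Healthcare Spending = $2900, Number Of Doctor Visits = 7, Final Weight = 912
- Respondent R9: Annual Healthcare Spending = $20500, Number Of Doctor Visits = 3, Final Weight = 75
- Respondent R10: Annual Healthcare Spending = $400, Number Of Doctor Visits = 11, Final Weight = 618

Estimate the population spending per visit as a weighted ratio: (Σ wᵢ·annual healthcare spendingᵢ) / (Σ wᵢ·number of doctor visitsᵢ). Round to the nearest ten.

830

Σ wᵢ·y = 20900×325 + 19800×250 + 2100×779 + 23200×966 + 400×1025 + 11000×1121 + 16900×366 + 2900×912 + 20500×75 + 400×618
  = 6792500 + 4950000 + 1635900 + 22411200 + 410000 + 12331000 + 6185400 + 2644800 + 1537500 + 247200 = 59145500
Σ wᵢ·x = 2×325 + 2×250 + 22×779 + 2×966 + 9×1025 + 20×1121 + 16×366 + 7×912 + 3×75 + 11×618
  = 650 + 500 + 17138 + 1932 + 9225 + 22420 + 5856 + 6384 + 225 + 6798 = 71128
Ratio = 59145500 / 71128 = 831.5361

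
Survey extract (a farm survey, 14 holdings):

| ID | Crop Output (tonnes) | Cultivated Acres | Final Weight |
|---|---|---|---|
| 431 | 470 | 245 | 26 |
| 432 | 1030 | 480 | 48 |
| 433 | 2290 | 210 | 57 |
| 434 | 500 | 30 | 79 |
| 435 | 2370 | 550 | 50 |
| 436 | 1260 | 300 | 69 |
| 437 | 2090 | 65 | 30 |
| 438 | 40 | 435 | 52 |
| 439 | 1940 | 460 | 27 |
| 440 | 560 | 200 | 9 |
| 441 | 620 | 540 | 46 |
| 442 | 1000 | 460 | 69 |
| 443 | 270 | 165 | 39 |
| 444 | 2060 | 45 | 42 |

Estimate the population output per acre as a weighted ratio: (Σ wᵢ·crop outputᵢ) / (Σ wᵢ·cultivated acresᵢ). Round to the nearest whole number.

4

Σ wᵢ·y = 753900
Σ wᵢ·x = 195645
Ratio = 753900 / 195645 = 3.853408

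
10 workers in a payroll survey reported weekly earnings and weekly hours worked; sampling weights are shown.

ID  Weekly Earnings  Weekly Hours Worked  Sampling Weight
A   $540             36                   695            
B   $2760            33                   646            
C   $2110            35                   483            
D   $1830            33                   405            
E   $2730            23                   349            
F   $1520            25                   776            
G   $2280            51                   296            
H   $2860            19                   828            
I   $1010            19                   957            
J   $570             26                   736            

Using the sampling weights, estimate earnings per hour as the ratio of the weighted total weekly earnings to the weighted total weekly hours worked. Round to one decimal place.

Σ wᵢ·y = 10479880
Σ wᵢ·x = 36×695 + 33×646 + 35×483 + 33×405 + 23×349 + 25×776 + 51×296 + 19×828 + 19×957 + 26×736
  = 172182
Ratio = 10479880 / 172182 = 60.865131

60.9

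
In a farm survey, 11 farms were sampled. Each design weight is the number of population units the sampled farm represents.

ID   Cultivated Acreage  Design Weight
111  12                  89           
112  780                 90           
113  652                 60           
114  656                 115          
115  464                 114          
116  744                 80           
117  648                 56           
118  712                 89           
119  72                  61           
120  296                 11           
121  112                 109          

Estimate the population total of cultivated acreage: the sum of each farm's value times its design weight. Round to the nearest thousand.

Weighted total = 12×89 + 780×90 + 652×60 + 656×115 + 464×114 + 744×80 + 648×56 + 712×89 + 72×61 + 296×11 + 112×109
  = 417756

418000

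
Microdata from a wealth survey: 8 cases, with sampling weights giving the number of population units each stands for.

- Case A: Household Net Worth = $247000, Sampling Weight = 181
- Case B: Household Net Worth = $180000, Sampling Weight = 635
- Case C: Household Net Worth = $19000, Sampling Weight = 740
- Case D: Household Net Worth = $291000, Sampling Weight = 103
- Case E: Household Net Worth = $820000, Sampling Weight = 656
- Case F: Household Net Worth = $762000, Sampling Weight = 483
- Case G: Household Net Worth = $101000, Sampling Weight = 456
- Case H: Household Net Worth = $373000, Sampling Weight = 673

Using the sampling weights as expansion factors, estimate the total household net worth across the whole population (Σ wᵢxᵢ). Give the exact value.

1406091000

Weighted total = 247000×181 + 180000×635 + 19000×740 + 291000×103 + 820000×656 + 762000×483 + 101000×456 + 373000×673
  = 1406091000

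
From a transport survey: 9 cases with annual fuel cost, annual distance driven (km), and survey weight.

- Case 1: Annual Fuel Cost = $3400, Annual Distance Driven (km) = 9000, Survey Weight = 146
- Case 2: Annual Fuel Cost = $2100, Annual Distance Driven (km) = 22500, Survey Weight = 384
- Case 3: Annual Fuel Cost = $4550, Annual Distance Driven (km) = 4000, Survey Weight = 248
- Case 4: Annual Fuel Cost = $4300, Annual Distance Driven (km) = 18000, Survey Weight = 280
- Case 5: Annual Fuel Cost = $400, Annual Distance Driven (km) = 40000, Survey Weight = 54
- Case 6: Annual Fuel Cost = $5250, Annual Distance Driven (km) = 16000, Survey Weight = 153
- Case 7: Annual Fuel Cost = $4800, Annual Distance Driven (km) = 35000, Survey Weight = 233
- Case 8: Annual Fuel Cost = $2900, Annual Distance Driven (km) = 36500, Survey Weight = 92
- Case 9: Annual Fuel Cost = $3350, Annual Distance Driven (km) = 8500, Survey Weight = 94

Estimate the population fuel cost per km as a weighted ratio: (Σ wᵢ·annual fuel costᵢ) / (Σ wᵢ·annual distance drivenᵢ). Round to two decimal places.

Σ wᵢ·y = 3400×146 + 2100×384 + 4550×248 + 4300×280 + 400×54 + 5250×153 + 4800×233 + 2900×92 + 3350×94
  = 496400 + 806400 + 1128400 + 1204000 + 21600 + 803250 + 1118400 + 266800 + 314900 = 6160150
Σ wᵢ·x = 9000×146 + 22500×384 + 4000×248 + 18000×280 + 40000×54 + 16000×153 + 35000×233 + 36500×92 + 8500×94
  = 1314000 + 8640000 + 992000 + 5040000 + 2160000 + 2448000 + 8155000 + 3358000 + 799000 = 32906000
Ratio = 6160150 / 32906000 = 0.18720446

0.19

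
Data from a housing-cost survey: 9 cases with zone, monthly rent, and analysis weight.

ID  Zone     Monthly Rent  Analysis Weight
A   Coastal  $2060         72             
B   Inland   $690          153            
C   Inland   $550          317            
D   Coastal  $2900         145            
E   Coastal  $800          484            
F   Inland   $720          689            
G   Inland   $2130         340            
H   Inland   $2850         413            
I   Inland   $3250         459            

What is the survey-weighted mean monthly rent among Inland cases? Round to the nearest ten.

1760

Inland rows: B, C, F, G, H, I
Weighted sum = 690×153 + 550×317 + 720×689 + 2130×340 + 2850×413 + 3250×459
  = 4169000
Sum of weights = 153 + 317 + 689 + 340 + 413 + 459 = 2371
Weighted mean = 4169000 / 2371 = 1758.3298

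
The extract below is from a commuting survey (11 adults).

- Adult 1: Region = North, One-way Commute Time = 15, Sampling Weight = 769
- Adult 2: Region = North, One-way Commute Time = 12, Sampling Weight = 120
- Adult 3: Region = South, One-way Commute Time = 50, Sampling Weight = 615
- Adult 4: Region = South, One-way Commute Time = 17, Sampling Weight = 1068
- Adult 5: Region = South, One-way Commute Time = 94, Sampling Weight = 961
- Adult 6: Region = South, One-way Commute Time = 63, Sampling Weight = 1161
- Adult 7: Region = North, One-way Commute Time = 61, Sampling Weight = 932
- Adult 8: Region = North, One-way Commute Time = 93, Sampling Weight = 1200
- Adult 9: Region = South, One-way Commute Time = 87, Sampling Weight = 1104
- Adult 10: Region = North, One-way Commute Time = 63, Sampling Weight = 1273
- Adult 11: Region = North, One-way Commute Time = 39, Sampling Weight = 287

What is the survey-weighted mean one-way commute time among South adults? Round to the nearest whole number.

South rows: 3, 4, 5, 6, 9
Weighted sum = 50×615 + 17×1068 + 94×961 + 63×1161 + 87×1104
  = 30750 + 18156 + 90334 + 73143 + 96048 = 308431
Sum of weights = 4909
Weighted mean = 308431 / 4909 = 62.829701

63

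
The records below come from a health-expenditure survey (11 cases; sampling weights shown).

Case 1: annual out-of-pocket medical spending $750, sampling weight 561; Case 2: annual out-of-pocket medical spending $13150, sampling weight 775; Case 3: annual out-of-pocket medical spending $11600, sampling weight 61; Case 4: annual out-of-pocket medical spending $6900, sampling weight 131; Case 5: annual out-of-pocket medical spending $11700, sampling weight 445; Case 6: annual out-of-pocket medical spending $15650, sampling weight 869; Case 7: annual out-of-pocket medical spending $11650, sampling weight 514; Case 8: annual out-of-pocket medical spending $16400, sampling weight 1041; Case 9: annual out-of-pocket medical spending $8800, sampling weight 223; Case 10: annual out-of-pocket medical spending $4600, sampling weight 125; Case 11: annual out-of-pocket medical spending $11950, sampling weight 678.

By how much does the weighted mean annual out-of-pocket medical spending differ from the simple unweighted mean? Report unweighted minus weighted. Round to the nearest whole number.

-1650

Unweighted sum = 750 + 13150 + 11600 + 6900 + 11700 + 15650 + 11650 + 16400 + 8800 + 4600 + 11950 = 113150
Unweighted mean = 113150 / 11 = 10286.364
Weighted sum = 750×561 + 13150×775 + 11600×61 + 6900×131 + 11700×445 + 15650×869 + 11650×514 + 16400×1041 + 8800×223 + 4600×125 + 11950×678
  = 420750 + 10191250 + 707600 + 903900 + 5206500 + 13599850 + 5988100 + 17072400 + 1962400 + 575000 + 8102100 = 64729850
Sum of weights = 561 + 775 + 61 + 131 + 445 + 869 + 514 + 1041 + 223 + 125 + 678 = 5423
Weighted mean = 64729850 / 5423 = 11936.17
Difference (unweighted minus weighted) = -1649.8064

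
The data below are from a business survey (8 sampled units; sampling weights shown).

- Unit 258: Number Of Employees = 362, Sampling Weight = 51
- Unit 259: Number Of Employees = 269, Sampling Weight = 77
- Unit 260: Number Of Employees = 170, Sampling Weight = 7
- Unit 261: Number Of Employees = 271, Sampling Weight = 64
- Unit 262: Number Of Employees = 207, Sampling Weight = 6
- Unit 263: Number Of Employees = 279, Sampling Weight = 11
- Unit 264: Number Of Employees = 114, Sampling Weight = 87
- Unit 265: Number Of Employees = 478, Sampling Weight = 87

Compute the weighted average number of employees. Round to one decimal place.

Weighted sum = 362×51 + 269×77 + 170×7 + 271×64 + 207×6 + 279×11 + 114×87 + 478×87
  = 18462 + 20713 + 1190 + 17344 + 1242 + 3069 + 9918 + 41586 = 113524
Sum of weights = 51 + 77 + 7 + 64 + 6 + 11 + 87 + 87 = 390
Weighted mean = 113524 / 390 = 291.08718

291.1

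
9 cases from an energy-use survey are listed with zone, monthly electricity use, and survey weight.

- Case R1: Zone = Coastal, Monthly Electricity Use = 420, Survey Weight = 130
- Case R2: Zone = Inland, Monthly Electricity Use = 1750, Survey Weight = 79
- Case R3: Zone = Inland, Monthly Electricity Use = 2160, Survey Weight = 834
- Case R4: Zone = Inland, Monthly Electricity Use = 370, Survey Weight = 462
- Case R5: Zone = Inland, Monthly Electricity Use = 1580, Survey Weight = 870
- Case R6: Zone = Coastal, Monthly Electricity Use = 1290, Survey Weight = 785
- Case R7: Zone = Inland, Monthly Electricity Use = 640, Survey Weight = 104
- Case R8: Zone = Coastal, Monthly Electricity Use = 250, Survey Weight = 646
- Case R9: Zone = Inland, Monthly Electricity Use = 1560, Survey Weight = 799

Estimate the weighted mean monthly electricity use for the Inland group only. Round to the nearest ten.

1520

Inland rows: R2, R3, R4, R5, R7, R9
Weighted sum = 1750×79 + 2160×834 + 370×462 + 1580×870 + 640×104 + 1560×799
  = 138250 + 1801440 + 170940 + 1374600 + 66560 + 1246440 = 4798230
Sum of weights = 79 + 834 + 462 + 870 + 104 + 799 = 3148
Weighted mean = 4798230 / 3148 = 1524.2154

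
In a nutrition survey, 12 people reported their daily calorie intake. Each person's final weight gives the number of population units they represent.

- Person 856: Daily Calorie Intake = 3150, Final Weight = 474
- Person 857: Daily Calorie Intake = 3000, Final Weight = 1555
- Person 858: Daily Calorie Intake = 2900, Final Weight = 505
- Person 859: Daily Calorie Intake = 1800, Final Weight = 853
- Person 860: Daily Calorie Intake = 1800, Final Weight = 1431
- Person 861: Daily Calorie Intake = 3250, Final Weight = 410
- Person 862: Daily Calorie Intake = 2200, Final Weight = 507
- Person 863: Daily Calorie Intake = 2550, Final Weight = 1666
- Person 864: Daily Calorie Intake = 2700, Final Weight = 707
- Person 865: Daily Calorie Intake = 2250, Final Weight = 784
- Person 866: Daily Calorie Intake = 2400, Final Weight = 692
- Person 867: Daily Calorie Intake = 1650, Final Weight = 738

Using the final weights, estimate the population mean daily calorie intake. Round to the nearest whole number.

Weighted sum = 3150×474 + 3000×1555 + 2900×505 + 1800×853 + 1800×1431 + 3250×410 + 2200×507 + 2550×1666 + 2700×707 + 2250×784 + 2400×692 + 1650×738
  = 24981400
Sum of weights = 10322
Weighted mean = 24981400 / 10322 = 2420.2093

2420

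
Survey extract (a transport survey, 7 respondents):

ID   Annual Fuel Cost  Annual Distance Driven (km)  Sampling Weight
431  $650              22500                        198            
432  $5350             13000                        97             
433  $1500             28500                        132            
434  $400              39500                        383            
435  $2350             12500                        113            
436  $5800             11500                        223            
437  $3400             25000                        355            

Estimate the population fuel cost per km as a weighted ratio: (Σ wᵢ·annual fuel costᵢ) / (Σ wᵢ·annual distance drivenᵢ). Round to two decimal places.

Σ wᵢ·y = 650×198 + 5350×97 + 1500×132 + 400×383 + 2350×113 + 5800×223 + 3400×355
  = 128700 + 518950 + 198000 + 153200 + 265550 + 1293400 + 1207000 = 3764800
Σ wᵢ·x = 22500×198 + 13000×97 + 28500×132 + 39500×383 + 12500×113 + 11500×223 + 25000×355
  = 4455000 + 1261000 + 3762000 + 15128500 + 1412500 + 2564500 + 8875000 = 37458500
Ratio = 3764800 / 37458500 = 0.10050589

0.10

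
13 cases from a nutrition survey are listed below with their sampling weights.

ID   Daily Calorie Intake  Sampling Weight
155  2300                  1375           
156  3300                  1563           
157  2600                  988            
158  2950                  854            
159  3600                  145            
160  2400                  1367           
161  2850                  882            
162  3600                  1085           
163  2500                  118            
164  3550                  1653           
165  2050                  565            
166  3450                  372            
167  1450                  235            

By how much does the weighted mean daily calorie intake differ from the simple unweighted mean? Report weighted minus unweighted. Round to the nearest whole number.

Unweighted sum = 36600
Unweighted mean = 36600 / 13 = 2815.3846
Weighted sum = 32576550
Sum of weights = 11202
Weighted mean = 32576550 / 11202 = 2908.1012
Difference (weighted minus unweighted) = 92.716617

93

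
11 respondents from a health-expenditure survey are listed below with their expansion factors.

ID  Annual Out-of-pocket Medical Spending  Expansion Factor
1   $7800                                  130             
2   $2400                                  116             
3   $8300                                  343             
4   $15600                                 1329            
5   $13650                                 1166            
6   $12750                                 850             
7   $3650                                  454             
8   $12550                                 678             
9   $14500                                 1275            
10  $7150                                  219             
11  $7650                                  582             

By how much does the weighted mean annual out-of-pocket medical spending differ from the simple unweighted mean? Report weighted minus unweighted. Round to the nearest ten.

2450

Unweighted sum = 106000
Unweighted mean = 106000 / 11 = 9636.3636
Weighted sum = 7800×130 + 2400×116 + 8300×343 + 15600×1329 + 13650×1166 + 12750×850 + 3650×454 + 12550×678 + 14500×1275 + 7150×219 + 7650×582
  = 1014000 + 278400 + 2846900 + 20732400 + 15915900 + 10837500 + 1657100 + 8508900 + 18487500 + 1565850 + 4452300 = 86296750
Sum of weights = 130 + 116 + 343 + 1329 + 1166 + 850 + 454 + 678 + 1275 + 219 + 582 = 7142
Weighted mean = 86296750 / 7142 = 12082.995
Difference (weighted minus unweighted) = 2446.6313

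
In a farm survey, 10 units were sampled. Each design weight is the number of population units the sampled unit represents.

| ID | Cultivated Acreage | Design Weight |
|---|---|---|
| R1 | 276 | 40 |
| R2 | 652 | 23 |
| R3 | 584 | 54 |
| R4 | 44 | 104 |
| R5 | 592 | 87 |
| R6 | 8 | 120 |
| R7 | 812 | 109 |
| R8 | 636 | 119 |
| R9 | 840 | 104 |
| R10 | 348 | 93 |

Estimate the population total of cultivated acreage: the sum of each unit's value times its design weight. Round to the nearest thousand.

Weighted total = 276×40 + 652×23 + 584×54 + 44×104 + 592×87 + 8×120 + 812×109 + 636×119 + 840×104 + 348×93
  = 11040 + 14996 + 31536 + 4576 + 51504 + 960 + 88508 + 75684 + 87360 + 32364 = 398528

399000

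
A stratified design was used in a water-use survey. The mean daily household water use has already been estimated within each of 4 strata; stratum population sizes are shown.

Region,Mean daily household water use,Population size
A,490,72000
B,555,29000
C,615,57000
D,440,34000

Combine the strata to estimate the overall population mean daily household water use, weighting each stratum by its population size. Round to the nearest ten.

530

Σ Nₕ·x̄ₕ = 101390000
Σ Nₕ = 72000 + 29000 + 57000 + 34000 = 192000
Overall mean = 101390000 / 192000 = 528.07292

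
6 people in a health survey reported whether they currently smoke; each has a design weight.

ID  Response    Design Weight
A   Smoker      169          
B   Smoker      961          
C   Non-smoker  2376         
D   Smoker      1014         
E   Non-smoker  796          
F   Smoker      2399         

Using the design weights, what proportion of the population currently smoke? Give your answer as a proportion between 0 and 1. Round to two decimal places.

Sum of weights for 'Smoker' = 169 + 961 + 1014 + 2399 = 4543
Total weight = 169 + 961 + 2376 + 1014 + 796 + 2399 = 7715
Weighted proportion = 4543 / 7715 = 0.58885288

0.59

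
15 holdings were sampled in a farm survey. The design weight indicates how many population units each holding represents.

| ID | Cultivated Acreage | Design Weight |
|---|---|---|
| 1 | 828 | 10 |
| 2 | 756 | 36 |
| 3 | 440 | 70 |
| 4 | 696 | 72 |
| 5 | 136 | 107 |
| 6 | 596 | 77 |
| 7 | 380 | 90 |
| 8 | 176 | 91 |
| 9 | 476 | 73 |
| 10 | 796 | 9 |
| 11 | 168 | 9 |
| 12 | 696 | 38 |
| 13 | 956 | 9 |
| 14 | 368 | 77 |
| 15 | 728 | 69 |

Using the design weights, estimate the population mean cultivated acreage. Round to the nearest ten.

Weighted sum = 384112
Sum of weights = 837
Weighted mean = 384112 / 837 = 458.91517

460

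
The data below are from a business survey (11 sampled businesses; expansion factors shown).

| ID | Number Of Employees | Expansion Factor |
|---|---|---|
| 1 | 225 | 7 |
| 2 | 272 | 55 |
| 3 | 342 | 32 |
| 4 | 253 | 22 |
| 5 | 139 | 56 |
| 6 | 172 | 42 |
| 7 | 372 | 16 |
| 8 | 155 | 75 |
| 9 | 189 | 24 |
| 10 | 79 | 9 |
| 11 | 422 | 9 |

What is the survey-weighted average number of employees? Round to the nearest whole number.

215

Weighted sum = 74675
Sum of weights = 7 + 55 + 32 + 22 + 56 + 42 + 16 + 75 + 24 + 9 + 9 = 347
Weighted mean = 74675 / 347 = 215.20173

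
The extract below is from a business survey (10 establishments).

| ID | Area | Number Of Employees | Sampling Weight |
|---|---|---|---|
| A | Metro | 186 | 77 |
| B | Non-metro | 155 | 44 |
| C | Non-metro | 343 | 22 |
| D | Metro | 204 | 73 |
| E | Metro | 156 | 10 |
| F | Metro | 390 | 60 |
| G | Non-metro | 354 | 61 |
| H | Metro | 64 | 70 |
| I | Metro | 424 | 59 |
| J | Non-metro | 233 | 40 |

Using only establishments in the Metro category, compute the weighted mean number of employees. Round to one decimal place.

239.7

Metro rows: A, D, E, F, H, I
Weighted sum = 186×77 + 204×73 + 156×10 + 390×60 + 64×70 + 424×59
  = 14322 + 14892 + 1560 + 23400 + 4480 + 25016 = 83670
Sum of weights = 349
Weighted mean = 83670 / 349 = 239.74212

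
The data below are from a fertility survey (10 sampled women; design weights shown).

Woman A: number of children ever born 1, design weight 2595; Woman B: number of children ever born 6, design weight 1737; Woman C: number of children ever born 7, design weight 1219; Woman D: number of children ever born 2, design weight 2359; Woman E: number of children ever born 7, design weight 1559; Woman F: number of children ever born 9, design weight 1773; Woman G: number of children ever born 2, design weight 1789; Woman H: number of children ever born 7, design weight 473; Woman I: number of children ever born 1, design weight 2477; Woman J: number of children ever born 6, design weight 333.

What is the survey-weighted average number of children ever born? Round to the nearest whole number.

Weighted sum = 1×2595 + 6×1737 + 7×1219 + 2×2359 + 7×1559 + 9×1773 + 2×1789 + 7×473 + 1×2477 + 6×333
  = 64502
Sum of weights = 2595 + 1737 + 1219 + 2359 + 1559 + 1773 + 1789 + 473 + 2477 + 333 = 16314
Weighted mean = 64502 / 16314 = 3.953782

4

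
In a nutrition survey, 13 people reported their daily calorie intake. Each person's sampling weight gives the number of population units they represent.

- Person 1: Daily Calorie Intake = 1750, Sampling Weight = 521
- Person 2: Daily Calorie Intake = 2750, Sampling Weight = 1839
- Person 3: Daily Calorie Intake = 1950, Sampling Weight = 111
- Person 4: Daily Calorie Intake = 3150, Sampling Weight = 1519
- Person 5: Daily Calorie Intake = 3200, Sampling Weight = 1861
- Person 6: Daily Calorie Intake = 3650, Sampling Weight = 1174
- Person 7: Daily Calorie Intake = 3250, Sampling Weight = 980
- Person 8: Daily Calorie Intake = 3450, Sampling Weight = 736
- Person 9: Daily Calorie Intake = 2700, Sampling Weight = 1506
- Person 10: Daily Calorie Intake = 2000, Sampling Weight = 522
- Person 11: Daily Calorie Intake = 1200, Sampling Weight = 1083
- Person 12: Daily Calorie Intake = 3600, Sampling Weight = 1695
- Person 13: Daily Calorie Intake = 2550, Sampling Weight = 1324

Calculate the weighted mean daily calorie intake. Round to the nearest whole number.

2880

Weighted sum = 42822800
Sum of weights = 14871
Weighted mean = 42822800 / 14871 = 2879.618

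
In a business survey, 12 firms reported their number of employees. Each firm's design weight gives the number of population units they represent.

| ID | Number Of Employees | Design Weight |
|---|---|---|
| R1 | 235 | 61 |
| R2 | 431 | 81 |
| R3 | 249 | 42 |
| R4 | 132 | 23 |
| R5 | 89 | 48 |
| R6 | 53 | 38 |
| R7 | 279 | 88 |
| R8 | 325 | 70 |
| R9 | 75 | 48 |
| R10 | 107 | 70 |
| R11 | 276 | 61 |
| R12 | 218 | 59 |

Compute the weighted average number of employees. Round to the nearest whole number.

Weighted sum = 235×61 + 431×81 + 249×42 + 132×23 + 89×48 + 53×38 + 279×88 + 325×70 + 75×48 + 107×70 + 276×61 + 218×59
  = 157116
Sum of weights = 61 + 81 + 42 + 23 + 48 + 38 + 88 + 70 + 48 + 70 + 61 + 59 = 689
Weighted mean = 157116 / 689 = 228.03483

228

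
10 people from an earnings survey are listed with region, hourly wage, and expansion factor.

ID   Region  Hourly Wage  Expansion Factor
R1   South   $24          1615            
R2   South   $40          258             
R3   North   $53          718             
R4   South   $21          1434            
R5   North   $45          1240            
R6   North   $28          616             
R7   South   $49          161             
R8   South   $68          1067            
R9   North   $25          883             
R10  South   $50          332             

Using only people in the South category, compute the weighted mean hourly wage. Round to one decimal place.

36.2

South rows: R1, R2, R4, R7, R8, R10
Weighted sum = 24×1615 + 40×258 + 21×1434 + 49×161 + 68×1067 + 50×332
  = 38760 + 10320 + 30114 + 7889 + 72556 + 16600 = 176239
Sum of weights = 1615 + 258 + 1434 + 161 + 1067 + 332 = 4867
Weighted mean = 176239 / 4867 = 36.211013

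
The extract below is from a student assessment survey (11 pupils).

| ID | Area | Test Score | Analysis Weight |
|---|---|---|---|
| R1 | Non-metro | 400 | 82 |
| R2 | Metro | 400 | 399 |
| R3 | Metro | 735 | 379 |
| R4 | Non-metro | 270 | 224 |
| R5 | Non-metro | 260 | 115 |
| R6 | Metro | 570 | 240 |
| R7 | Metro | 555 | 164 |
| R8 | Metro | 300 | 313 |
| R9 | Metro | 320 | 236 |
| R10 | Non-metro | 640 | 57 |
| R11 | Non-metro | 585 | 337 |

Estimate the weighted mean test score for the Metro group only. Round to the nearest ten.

Metro rows: R2, R3, R6, R7, R8, R9
Weighted sum = 400×399 + 735×379 + 570×240 + 555×164 + 300×313 + 320×236
  = 835405
Sum of weights = 1731
Weighted mean = 835405 / 1731 = 482.6141

480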